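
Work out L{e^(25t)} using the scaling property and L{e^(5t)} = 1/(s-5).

Using L{f(at)} = (1/a)F(s/a) with a=5 and f(t) = e^(5t): L{e^(25t)} = (1/5) · 1/((s/5)-5) = (1/5) · 5/(s-25) = 1/(s-25)

Final answer: 1/(s-25)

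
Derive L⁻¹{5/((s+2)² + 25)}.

Form: b/((s-a)² + b²) → e^(at)sin(bt). With a=-2, b=5

Final answer: e^(-2t)·sin(5t)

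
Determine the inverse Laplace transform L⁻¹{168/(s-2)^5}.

L⁻¹{n!/(s-a)^(n+1)} = t^n·e^(at) with n=4, a=2. So L⁻¹{24/(s-2)^5} = t^4·e^(2t), and L⁻¹{168/(s-2)^5} = (168/24)·t^4·e^(2t) = 7·t^4·e^(2t)

Final answer: 7·t^4·e^(2t)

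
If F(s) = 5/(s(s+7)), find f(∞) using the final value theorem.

f(∞) = lim_{s→0} s·5/(s(s+7)) = lim_{s→0} 5/(s+7) = 5/7 = 5/7

Final answer: 5/7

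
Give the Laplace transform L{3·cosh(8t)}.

L{cosh(ωt)} = s/(s² - ω²), so L{cosh(8t)} = s/(s² - 64). Then L{3·cosh(8t)} = 3·s/(s² - 64) = 3s/(s² - 64)

Final answer: 3s/(s² - 64)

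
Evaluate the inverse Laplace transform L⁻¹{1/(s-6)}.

L⁻¹{1/(s-a)} = e^(at), so L⁻¹{1/(s-6)} = e^(6t)

Final answer: e^(6t)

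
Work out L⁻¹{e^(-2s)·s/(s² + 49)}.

L⁻¹{s/(s² + 49)} = cos(7t). By the time shift theorem, L⁻¹{e^(-as)F(s)} = u(t-a)f(t-a) with a=2, so L⁻¹{e^(-2s)·s/(s² + 49)} = u(t-2)·cos(7(t-2))

Final answer: u(t-2)·cos(7(t-2))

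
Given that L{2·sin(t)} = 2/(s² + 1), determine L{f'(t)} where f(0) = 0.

L{f'(t)} = s·F(s) - f(0) = s·2/(s² + 1) - 0 = 2s/(s² + 1)

Final answer: 2s/(s² + 1)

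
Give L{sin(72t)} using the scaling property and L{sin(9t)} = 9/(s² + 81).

Using L{f(at)} = (1/a)F(s/a) with a=8: L{sin(72t)} = (1/8) · 9/((s/8)² + 81) = (1/8) · 9·64/(s² + 5184) = 72/(s² + 5184)

Final answer: 72/(s² + 5184)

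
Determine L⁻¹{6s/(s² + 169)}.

This is the form c·s/(s² + a²) with a = 13, c = 6. L⁻¹ = 6·cos(13t)

Final answer: 6·cos(13t)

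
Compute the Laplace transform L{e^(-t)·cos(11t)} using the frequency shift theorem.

Frequency shift: L{e^(at)f(t)} = F(s-a). L{e^(-t)·cos(11t)} = (s+1)/((s+1)² + 121)

Final answer: (s+1)/((s+1)² + 121)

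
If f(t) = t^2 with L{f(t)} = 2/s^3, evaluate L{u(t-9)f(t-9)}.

Time shift theorem: L{u(t-a)f(t-a)} = e^(-as)F(s). Here a=9, F(s) = 2/s^3, so L{u(t-9)f(t-9)} = e^(-9s)·2/s^3

Final answer: e^(-9s)·2/s^3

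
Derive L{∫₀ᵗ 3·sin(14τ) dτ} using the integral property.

L{∫₀ᵗ f(τ)dτ} = F(s)/s with F(s) = 42/(s² + 196), so the result is (42/(s² + 196))/s = 42/(s(s² + 196))

Final answer: 42/(s(s² + 196))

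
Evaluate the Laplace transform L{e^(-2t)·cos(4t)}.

L{e^(at)·cos(ωt)} = (s-a)/((s-a)² + ω²), so L{e^(-2t)·cos(4t)} = (s+2)/((s+2)² + 16)

Final answer: (s+2)/((s+2)² + 16)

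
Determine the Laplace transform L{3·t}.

L{t^n} = n!/s^(n+1), so L{t} = 1/s^2. Then L{3·t} = 3·1/s^2 = 3/s^2

Final answer: 3/s^2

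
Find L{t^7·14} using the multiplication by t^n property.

L{14} = 14/s. d^1/ds^1[1/s] = -1/s². d^2/ds^2[1/s] = 2/s^3. d^3/ds^3[1/s] = -6/s^4. d^4/ds^4[1/s] = 24/s^5. d^5/ds^5[1/s] = -120/s^6. d^6/ds^6[1/s] = 720/s^7. d^7/ds^7[1/s] = -5040/s^8. So L{t^7} = (-1)^{7}·-5040/s^8 = 5040/s^8. Then L{t^7·14} = 14·5040/s^8 = 70560/s^8

Final answer: 70560/s^8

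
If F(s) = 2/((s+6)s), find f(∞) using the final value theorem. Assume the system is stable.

f(∞) = lim_{s→0} sF(s) = lim_{s→0} 2/(s+6) = 1/3

Final answer: 1/3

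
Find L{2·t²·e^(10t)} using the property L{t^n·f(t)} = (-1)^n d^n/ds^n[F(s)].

L{e^(10t)} = 1/(s-10). d/ds[1/(s-10)] = -1/(s-10)². d²/ds²[1/(s-10)] = 2/(s-10)³. So L{t²·e^(10t)} = (-1)² · 2/(s-10)³ = 2/(s-10)³. Then L{2·t²·e^(10t)} = 2·2/(s-10)³ = 4/(s-10)³

Final answer: 4/(s-10)³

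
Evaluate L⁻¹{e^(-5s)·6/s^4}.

L⁻¹{6/s^4} = t^3. By the time shift theorem, L⁻¹{e^(-as)F(s)} = u(t-a)f(t-a) with a=5, so L⁻¹{e^(-5s)·6/s^4} = u(t-5)·(t-5)^3

Final answer: u(t-5)·(t-5)^3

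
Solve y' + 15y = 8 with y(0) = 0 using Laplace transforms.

sY + 15Y = 8/s. Y = 8/(s(s+15)). Partial fractions: Y = 8/15/s - 8/15/(s+15)

Final answer: y(t) = 8/15(1 - e^(-15t))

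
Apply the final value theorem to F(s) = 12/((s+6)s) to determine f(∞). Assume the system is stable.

f(∞) = lim_{s→0} sF(s) = lim_{s→0} 12/(s+6) = 2

Final answer: 2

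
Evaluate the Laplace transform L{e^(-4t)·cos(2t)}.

L{e^(at)·cos(ωt)} = (s-a)/((s-a)² + ω²), so L{e^(-4t)·cos(2t)} = (s+4)/((s+4)² + 4)

Final answer: (s+4)/((s+4)² + 4)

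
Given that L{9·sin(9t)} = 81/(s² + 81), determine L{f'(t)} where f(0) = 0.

L{f'(t)} = s·F(s) - f(0) = s·81/(s² + 81) - 0 = 81s/(s² + 81)

Final answer: 81s/(s² + 81)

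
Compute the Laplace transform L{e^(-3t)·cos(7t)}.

L{e^(at)·cos(ωt)} = (s-a)/((s-a)² + ω²), so L{e^(-3t)·cos(7t)} = (s+3)/((s+3)² + 49)

Final answer: (s+3)/((s+3)² + 49)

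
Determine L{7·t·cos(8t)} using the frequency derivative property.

L{cos(8t)} = s/(s² + 64). Derivative: d/ds[s/(s² + 64)] = [(s² + 64) - s·2s]/(s² + 64)² = (64 - s²)/(s² + 64)². So L{t·cos(8t)} = -F'(s) = (s² - 64)/(s² + 64)². Then L{7·t·cos(8t)} = 7·(s² - 64)/(s² + 64)²

Final answer: 7·(s² - 64)/(s² + 64)²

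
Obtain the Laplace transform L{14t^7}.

L{14t^7} = 14 · L{t^7} = 14 · 5040/s^8 = 70560/s^8

Final answer: 70560/s^8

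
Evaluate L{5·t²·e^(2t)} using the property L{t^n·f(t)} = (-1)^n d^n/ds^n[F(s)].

L{e^(2t)} = 1/(s-2). d/ds[1/(s-2)] = -1/(s-2)². d²/ds²[1/(s-2)] = 2/(s-2)³. So L{t²·e^(2t)} = (-1)² · 2/(s-2)³ = 2/(s-2)³. Then L{5·t²·e^(2t)} = 5·2/(s-2)³ = 10/(s-2)³

Final answer: 10/(s-2)³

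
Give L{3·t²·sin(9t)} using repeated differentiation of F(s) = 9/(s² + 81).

F(s) = 9/(s² + 81). F'(s) = -18s/(s² + 81)². F''(s) = -18(81 - 3s²)/(s² + 81)³ = (54s² - 1458)/(s² + 81)³. So L{t²·sin(9t)} = (-1)² F''(s) = (54s² - 1458)/(s² + 81)³. Then L{3·t²·sin(9t)} = 3·(54s² - 1458)/(s² + 81)³ = (162s² - 4374)/(s² + 81)³

Final answer: (162s² - 4374)/(s² + 81)³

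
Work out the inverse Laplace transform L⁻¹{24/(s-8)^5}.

L⁻¹{n!/(s-a)^(n+1)} = t^n·e^(at), so L⁻¹{24/(s-8)^5} = t^4·e^(8t)

Final answer: t^4·e^(8t)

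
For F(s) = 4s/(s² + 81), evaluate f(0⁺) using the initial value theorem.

f(0⁺) = lim_{s→∞} s·4s/(s² + 81) = lim_{s→∞} 4s²/(s² + 81) = 4

Final answer: 4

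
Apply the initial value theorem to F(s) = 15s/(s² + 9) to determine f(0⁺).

f(0⁺) = lim_{s→∞} s·15s/(s² + 9) = lim_{s→∞} 15s²/(s² + 9) = 15

Final answer: 15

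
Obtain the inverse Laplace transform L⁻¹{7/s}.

L⁻¹{c/s} = c, so L⁻¹{7/s} = 7

Final answer: 7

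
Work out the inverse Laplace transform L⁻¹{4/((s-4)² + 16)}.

Using frequency shift, L⁻¹{4/((s-4)² + 16)} = e^(4t)·sin(4t)

Final answer: e^(4t)·sin(4t)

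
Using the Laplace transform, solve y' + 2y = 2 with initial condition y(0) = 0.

sY + 2Y = 2/s. Y = 2/(s(s+2)). Partial fractions: Y = 1/s - 1/(s+2)

Final answer: y(t) = (1 - e^(-2t))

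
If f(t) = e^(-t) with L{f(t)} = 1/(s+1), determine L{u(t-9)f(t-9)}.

Time shift theorem: L{u(t-a)f(t-a)} = e^(-as)F(s). Here a=9, F(s) = 1/(s+1), so L{u(t-9)f(t-9)} = e^(-9s)·1/(s+1)

Final answer: e^(-9s)·1/(s+1)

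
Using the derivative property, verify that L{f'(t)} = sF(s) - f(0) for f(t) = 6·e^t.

f'(t) = 6e^t. Direct: L{f'(t)} = 6/(s-1). Property: s·6/(s-1) - 6 = (6s - 6(s-1))/(s-1) = 6/(s-1). ✓

Final answer: 6/(s-1)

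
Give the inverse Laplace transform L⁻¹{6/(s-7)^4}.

L⁻¹{n!/(s-a)^(n+1)} = t^n·e^(at) with n=3, a=7. So L⁻¹{6/(s-7)^4} = t^3·e^(7t)

Final answer: t^3·e^(7t)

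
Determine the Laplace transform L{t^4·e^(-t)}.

L{t^n·e^(at)} = n!/(s-a)^(n+1), so L{t^4·e^(-t)} = 24/(s+1)^5

Final answer: 24/(s+1)^5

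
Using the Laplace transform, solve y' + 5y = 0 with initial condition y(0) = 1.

L{y'} + 5L{y} = 0. sY - 1 + 5Y = 0. Y(s+5) = 1. Y = 1/(s+5)

Final answer: y(t) = e^(-5t)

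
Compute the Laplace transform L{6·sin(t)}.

L{sin(ωt)} = ω/(s² + ω²), so L{sin(t)} = 1/(s² + 1). Then L{6·sin(t)} = 6·1/(s² + 1) = 6/(s² + 1)

Final answer: 6/(s² + 1)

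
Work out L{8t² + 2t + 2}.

L{8t² + 2t + 2} = 8·2/s³ + 2/s² + 2/s = 16/s³ + 2/s² + 2/s

Final answer: 16/s³ + 2/s² + 2/s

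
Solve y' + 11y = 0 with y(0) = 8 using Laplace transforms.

L{y'} + 11L{y} = 0. sY - 8 + 11Y = 0. Y(s+11) = 8. Y = 8/(s+11)

Final answer: y(t) = 8e^(-11t)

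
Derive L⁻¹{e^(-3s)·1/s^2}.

L⁻¹{1/s^2} = t. By the time shift theorem, L⁻¹{e^(-as)F(s)} = u(t-a)f(t-a) with a=3, so L⁻¹{e^(-3s)·1/s^2} = u(t-3)·(t-3)

Final answer: u(t-3)·(t-3)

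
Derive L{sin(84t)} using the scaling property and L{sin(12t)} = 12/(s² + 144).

Using L{f(at)} = (1/a)F(s/a) with a=7: L{sin(84t)} = (1/7) · 12/((s/7)² + 144) = (1/7) · 12·49/(s² + 7056) = 84/(s² + 7056)

Final answer: 84/(s² + 7056)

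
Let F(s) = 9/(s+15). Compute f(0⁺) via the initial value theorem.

f(0⁺) = lim_{s→∞} s·9/(s+15) = lim_{s→∞} 9s/(s+15) = 9

Final answer: 9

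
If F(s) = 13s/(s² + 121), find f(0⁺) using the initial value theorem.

f(0⁺) = lim_{s→∞} s·13s/(s² + 121) = lim_{s→∞} 13s²/(s² + 121) = 13

Final answer: 13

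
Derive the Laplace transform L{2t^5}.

L{2t^5} = 2 · L{t^5} = 2 · 120/s^6 = 240/s^6

Final answer: 240/s^6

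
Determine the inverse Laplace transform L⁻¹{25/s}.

L⁻¹{c/s} = c, so L⁻¹{25/s} = 25

Final answer: 25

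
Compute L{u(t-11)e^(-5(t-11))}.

u(t-a)f(t-a) with f(t)=e^(-5t). L{e^(-5t)} = 1/(s+5). By time shift: e^(-11s)/(s+5)

Final answer: e^(-11s)/(s+5)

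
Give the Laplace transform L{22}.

L{22} = 22 · L{1} = 22/s

Final answer: 22/s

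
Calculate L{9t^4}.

L{t^n} = n!/s^(n+1). So L{9t^4} = 9·4!/s^5 = 216/s^5

Final answer: 216/s^5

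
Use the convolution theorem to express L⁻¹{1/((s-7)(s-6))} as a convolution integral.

1/((s-7)(s-6)) = (1/(s-7))·(1/(s-6)) = L{e^(7t)}·L{e^(6t)}. So f(t) = e^(7t)*e^(6t) = ∫₀ᵗ e^(7τ)·e^(6(t-τ)) dτ

Final answer: ∫₀ᵗ e^(7τ)·e^(6(t-τ)) dτ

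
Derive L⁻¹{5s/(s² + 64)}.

This is the form c·s/(s² + a²) with a = 8, c = 5. L⁻¹ = 5·cos(8t)

Final answer: 5·cos(8t)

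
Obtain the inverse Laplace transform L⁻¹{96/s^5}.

L⁻¹{n!/s^(n+1)} = t^n with n=4. So L⁻¹{24/s^5} = t^4, and L⁻¹{96/s^5} = (96/24)·t^4 = 4·t^4

Final answer: 4·t^4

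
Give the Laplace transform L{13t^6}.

L{13t^6} = 13 · L{t^6} = 13 · 720/s^7 = 9360/s^7

Final answer: 9360/s^7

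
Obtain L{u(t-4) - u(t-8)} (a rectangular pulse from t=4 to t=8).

L{u(t-a)} = e^(-as)/s. L{u(t-4) - u(t-8)} = (e^(-4s) - e^(-8s))/s

Final answer: (e^(-4s) - e^(-8s))/s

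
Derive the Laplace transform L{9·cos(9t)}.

L{cos(ωt)} = s/(s² + ω²), so L{cos(9t)} = s/(s² + 81). Then L{9·cos(9t)} = 9·s/(s² + 81) = 9s/(s² + 81)

Final answer: 9s/(s² + 81)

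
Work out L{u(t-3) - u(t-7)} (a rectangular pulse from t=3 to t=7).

L{u(t-a)} = e^(-as)/s. L{u(t-3) - u(t-7)} = (e^(-3s) - e^(-7s))/s

Final answer: (e^(-3s) - e^(-7s))/s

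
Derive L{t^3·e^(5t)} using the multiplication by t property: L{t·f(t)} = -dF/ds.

Using L{t^n·e^(at)} = n!/(s-a)^(n+1), L{t^3·e^(5t)} = 6/(s-5)^4

Final answer: 6/(s-5)^4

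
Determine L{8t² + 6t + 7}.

L{8t² + 6t + 7} = 8·2/s³ + 6/s² + 7/s = 16/s³ + 6/s² + 7/s

Final answer: 16/s³ + 6/s² + 7/s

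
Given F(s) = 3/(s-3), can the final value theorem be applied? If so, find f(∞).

sF(s) = 3s/(s-3) has a pole at s = 3 in the right half-plane. Theorem does NOT apply (unstable system; f(t) = 3·e^(3t) grows without bound).

Final answer: Not applicable (unstable)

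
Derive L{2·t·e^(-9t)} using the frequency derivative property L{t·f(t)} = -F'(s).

L{e^(-9t)} = 1/(s+9). By frequency derivative: L{t·e^(-9t)} = -d/ds[1/(s+9)] = -(-1)/(s+9)² = 1/(s+9)². Then L{2·t·e^(-9t)} = 2·1/(s+9)² = 2/(s+9)²

Final answer: 2/(s+9)²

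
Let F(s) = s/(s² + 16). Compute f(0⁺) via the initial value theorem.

f(0⁺) = lim_{s→∞} s·s/(s² + 16) = lim_{s→∞} s²/(s² + 16) = 1

Final answer: 1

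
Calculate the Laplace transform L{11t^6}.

L{11t^6} = 11 · L{t^6} = 11 · 720/s^7 = 7920/s^7

Final answer: 7920/s^7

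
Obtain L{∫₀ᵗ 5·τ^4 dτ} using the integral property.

L{∫₀ᵗ f(τ)dτ} = F(s)/s with f(t) = 5t^4. F(s) = 120/s^5, so L{∫₀ᵗ 5·τ^4 dτ} = (120/s^5)/s = 120/s^6. (Check: ∫₀ᵗ 5·τ^4 dτ = 5t^5/5.)

Final answer: 120/s^6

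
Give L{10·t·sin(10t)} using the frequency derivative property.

L{sin(10t)} = 10/(s² + 100). By L{t·f(t)} = -F'(s): -d/ds[10/(s² + 100)] = -(10)·(-2s)/(s² + 100)² = 20s/(s² + 100)². Then L{10·t·sin(10t)} = 10·20s/(s² + 100)² = 200s/(s² + 100)²

Final answer: 200s/(s² + 100)²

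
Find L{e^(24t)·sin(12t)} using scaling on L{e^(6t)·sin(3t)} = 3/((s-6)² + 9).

Scaling with a=4: L{e^(24t)·sin(12t)} = (1/4) · 3/((s/4-6)² + 9). Simplifying: 12/((s-24)² + 144)

Final answer: 12/((s-24)² + 144)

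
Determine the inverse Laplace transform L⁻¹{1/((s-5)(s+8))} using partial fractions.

Decompose: A/(s-5) + B/(s+8). A = 1/13, B = -1/13. f(t) = (e^(5t) - e^(-8t))/13

Final answer: (e^(5t) - e^(-8t))/13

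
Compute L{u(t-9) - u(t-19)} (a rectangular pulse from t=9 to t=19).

L{u(t-a)} = e^(-as)/s. L{u(t-9) - u(t-19)} = (e^(-9s) - e^(-19s))/s

Final answer: (e^(-9s) - e^(-19s))/s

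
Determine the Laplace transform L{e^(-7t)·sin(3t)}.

L{e^(at)·sin(ωt)} = ω/((s-a)² + ω²), so L{e^(-7t)·sin(3t)} = 3/((s+7)² + 9)

Final answer: 3/((s+7)² + 9)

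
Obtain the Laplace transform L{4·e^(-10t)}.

L{e^(at)} = 1/(s-a), so L{e^(-10t)} = 1/(s+10). Then L{4·e^(-10t)} = 4/(s+10)

Final answer: 4/(s+10)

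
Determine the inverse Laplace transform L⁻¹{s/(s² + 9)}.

L⁻¹{s/(s² + 9)} = cos(3t)

Final answer: cos(3t)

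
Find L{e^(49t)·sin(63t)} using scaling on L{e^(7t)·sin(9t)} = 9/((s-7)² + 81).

Scaling with a=7: L{e^(49t)·sin(63t)} = (1/7) · 9/((s/7-7)² + 81). Simplifying: 63/((s-49)² + 3969)

Final answer: 63/((s-49)² + 3969)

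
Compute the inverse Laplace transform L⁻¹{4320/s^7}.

L⁻¹{n!/s^(n+1)} = t^n with n=6. So L⁻¹{720/s^7} = t^6, and L⁻¹{4320/s^7} = (4320/720)·t^6 = 6·t^6

Final answer: 6·t^6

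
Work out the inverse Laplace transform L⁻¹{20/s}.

L⁻¹{c/s} = c, so L⁻¹{20/s} = 20

Final answer: 20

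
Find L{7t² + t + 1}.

L{7t² + t + 1} = 7·2/s³ + 1/s² + 1/s = 14/s³ + 1/s² + 1/s

Final answer: 14/s³ + 1/s² + 1/s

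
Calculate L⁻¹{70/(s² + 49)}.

This is the form c·a/(s² + a²) with a = 7, c = 10. L⁻¹ = 10·sin(7t)

Final answer: 10·sin(7t)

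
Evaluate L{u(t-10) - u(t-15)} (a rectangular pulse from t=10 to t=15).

L{u(t-a)} = e^(-as)/s. L{u(t-10) - u(t-15)} = (e^(-10s) - e^(-15s))/s

Final answer: (e^(-10s) - e^(-15s))/s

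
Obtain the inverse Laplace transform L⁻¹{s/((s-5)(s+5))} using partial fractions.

Using partial fractions, f(t) = (5e^(5t) + 5e^(-5t))/10

Final answer: (5e^(5t) + 5e^(-5t))/10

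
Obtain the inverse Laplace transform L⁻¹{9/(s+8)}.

L⁻¹{1/(s-a)} = e^(at), so L⁻¹{1/(s+8)} = e^(-8t), and L⁻¹{9/(s+8)} = 9·e^(-8t)

Final answer: 9·e^(-8t)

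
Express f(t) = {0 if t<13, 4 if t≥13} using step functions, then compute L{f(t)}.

f(t) = 4·u(t-13). L{u(t-13)} = e^(-13s)/s, so L{f(t)} = 4·e^(-13s)/s

Final answer: 4·e^(-13s)/s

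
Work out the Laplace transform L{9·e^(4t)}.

L{e^(at)} = 1/(s-a), so L{e^(4t)} = 1/(s-4). Then L{9·e^(4t)} = 9/(s-4)

Final answer: 9/(s-4)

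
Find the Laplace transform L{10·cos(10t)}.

L{cos(ωt)} = s/(s² + ω²), so L{cos(10t)} = s/(s² + 100). Then L{10·cos(10t)} = 10·s/(s² + 100) = 10s/(s² + 100)

Final answer: 10s/(s² + 100)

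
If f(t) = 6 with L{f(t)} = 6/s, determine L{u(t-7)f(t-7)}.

Time shift theorem: L{u(t-a)f(t-a)} = e^(-as)F(s). Here a=7, F(s) = 6/s, so L{u(t-7)f(t-7)} = e^(-7s)·6/s

Final answer: e^(-7s)·6/s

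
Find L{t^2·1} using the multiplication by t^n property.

L{1} = 1/s. d^1/ds^1[1/s] = -1/s². d^2/ds^2[1/s] = 2/s^3. So L{t^2} = (-1)^{2}·2/s^3 = 2/s^3

Final answer: 2/s^3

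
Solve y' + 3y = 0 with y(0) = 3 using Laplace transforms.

L{y'} + 3L{y} = 0. sY - 3 + 3Y = 0. Y(s+3) = 3. Y = 3/(s+3)

Final answer: y(t) = 3e^(-3t)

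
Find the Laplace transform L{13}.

L{13} = 13 · L{1} = 13/s

Final answer: 13/s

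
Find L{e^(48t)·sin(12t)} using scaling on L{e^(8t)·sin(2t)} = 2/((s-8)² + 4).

Scaling with a=6: L{e^(48t)·sin(12t)} = (1/6) · 2/((s/6-8)² + 4). Simplifying: 12/((s-48)² + 144)

Final answer: 12/((s-48)² + 144)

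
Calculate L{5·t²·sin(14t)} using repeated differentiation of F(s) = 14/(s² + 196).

F(s) = 14/(s² + 196). F'(s) = -28s/(s² + 196)². F''(s) = -28(196 - 3s²)/(s² + 196)³ = (84s² - 5488)/(s² + 196)³. So L{t²·sin(14t)} = (-1)² F''(s) = (84s² - 5488)/(s² + 196)³. Then L{5·t²·sin(14t)} = 5·(84s² - 5488)/(s² + 196)³ = (420s² - 27440)/(s² + 196)³

Final answer: (420s² - 27440)/(s² + 196)³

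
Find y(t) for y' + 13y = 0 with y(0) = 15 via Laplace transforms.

L{y'} + 13L{y} = 0. sY - 15 + 13Y = 0. Y(s+13) = 15. Y = 15/(s+13)

Final answer: y(t) = 15e^(-13t)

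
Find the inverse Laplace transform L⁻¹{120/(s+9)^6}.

L⁻¹{n!/(s-a)^(n+1)} = t^n·e^(at), so L⁻¹{120/(s+9)^6} = t^5·e^(-9t)

Final answer: t^5·e^(-9t)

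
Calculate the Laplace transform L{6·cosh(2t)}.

L{cosh(ωt)} = s/(s² - ω²), so L{cosh(2t)} = s/(s² - 4). Then L{6·cosh(2t)} = 6·s/(s² - 4) = 6s/(s² - 4)

Final answer: 6s/(s² - 4)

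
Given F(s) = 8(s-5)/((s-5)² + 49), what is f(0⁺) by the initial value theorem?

f(0⁺) = lim_{s→∞} sF(s) = lim_{s→∞} 8s(s-5)/((s-5)² + 49) = 8

Final answer: 8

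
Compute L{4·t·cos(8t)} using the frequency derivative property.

L{cos(8t)} = s/(s² + 64). Derivative: d/ds[s/(s² + 64)] = [(s² + 64) - s·2s]/(s² + 64)² = (64 - s²)/(s² + 64)². So L{t·cos(8t)} = -F'(s) = (s² - 64)/(s² + 64)². Then L{4·t·cos(8t)} = 4·(s² - 64)/(s² + 64)²

Final answer: 4·(s² - 64)/(s² + 64)²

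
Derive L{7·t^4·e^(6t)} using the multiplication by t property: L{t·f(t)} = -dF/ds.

Using L{t^n·e^(at)} = n!/(s-a)^(n+1), L{t^4·e^(6t)} = 24/(s-6)^5, so L{7·t^4·e^(6t)} = 7·24/(s-6)^5 = 168/(s-6)^5

Final answer: 168/(s-6)^5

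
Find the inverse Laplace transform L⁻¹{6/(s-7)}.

L⁻¹{1/(s-a)} = e^(at), so L⁻¹{1/(s-7)} = e^(7t), and L⁻¹{6/(s-7)} = 6·e^(7t)

Final answer: 6·e^(7t)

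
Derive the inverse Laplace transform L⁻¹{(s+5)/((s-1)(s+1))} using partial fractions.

Using partial fractions, f(t) = (6e^t - 4e^(-t))/2

Final answer: (6e^t - 4e^(-t))/2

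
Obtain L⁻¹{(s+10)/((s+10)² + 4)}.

Using frequency shift: L⁻¹{(s-a)/((s-a)² + b²)} = e^(at)cos(bt). Here a=-10, b=2

Final answer: e^(-10t)·cos(2t)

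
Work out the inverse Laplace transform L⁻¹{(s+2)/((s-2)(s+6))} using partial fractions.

Using partial fractions, f(t) = (4e^(2t) + 4e^(-6t))/8

Final answer: (4e^(2t) + 4e^(-6t))/8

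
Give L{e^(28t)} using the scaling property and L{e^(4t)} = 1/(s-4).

Using L{f(at)} = (1/a)F(s/a) with a=7 and f(t) = e^(4t): L{e^(28t)} = (1/7) · 1/((s/7)-4) = (1/7) · 7/(s-28) = 1/(s-28)

Final answer: 1/(s-28)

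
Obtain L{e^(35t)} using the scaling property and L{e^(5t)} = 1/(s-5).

Using L{f(at)} = (1/a)F(s/a) with a=7 and f(t) = e^(5t): L{e^(35t)} = (1/7) · 1/((s/7)-5) = (1/7) · 7/(s-35) = 1/(s-35)

Final answer: 1/(s-35)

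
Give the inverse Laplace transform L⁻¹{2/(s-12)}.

L⁻¹{1/(s-a)} = e^(at), so L⁻¹{1/(s-12)} = e^(12t), and L⁻¹{2/(s-12)} = 2·e^(12t)

Final answer: 2·e^(12t)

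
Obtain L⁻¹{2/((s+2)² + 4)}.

Form: b/((s-a)² + b²) → e^(at)sin(bt). With a=-2, b=2

Final answer: e^(-2t)·sin(2t)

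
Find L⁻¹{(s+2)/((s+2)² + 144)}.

Using frequency shift: L⁻¹{(s-a)/((s-a)² + b²)} = e^(at)cos(bt). Here a=-2, b=12

Final answer: e^(-2t)·cos(12t)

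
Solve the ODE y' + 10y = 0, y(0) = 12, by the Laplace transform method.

L{y'} + 10L{y} = 0. sY - 12 + 10Y = 0. Y(s+10) = 12. Y = 12/(s+10)

Final answer: y(t) = 12e^(-10t)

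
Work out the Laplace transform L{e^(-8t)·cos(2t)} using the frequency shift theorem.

Frequency shift: L{e^(at)f(t)} = F(s-a). L{e^(-8t)·cos(2t)} = (s+8)/((s+8)² + 4)

Final answer: (s+8)/((s+8)² + 4)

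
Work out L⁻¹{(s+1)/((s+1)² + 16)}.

Using frequency shift: L⁻¹{(s-a)/((s-a)² + b²)} = e^(at)cos(bt). Here a=-1, b=4

Final answer: e^(-t)·cos(4t)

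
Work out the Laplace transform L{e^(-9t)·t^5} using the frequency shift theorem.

L{e^(at)·t^n} = n!/(s-a)^(n+1), so L{e^(-9t)·t^5} = 120/(s+9)^6

Final answer: 120/(s+9)^6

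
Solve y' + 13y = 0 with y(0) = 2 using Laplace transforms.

L{y'} + 13L{y} = 0. sY - 2 + 13Y = 0. Y(s+13) = 2. Y = 2/(s+13)

Final answer: y(t) = 2e^(-13t)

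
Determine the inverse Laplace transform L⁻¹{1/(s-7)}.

L⁻¹{1/(s-a)} = e^(at), so L⁻¹{1/(s-7)} = e^(7t)

Final answer: e^(7t)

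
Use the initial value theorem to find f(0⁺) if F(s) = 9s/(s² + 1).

f(0⁺) = lim_{s→∞} s·9s/(s² + 1) = lim_{s→∞} 9s²/(s² + 1) = 9

Final answer: 9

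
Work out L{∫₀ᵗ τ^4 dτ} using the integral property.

L{∫₀ᵗ f(τ)dτ} = F(s)/s with f(t) = t^4. F(s) = 24/s^5, so L{∫₀ᵗ τ^4 dτ} = (24/s^5)/s = 24/s^6. (Check: ∫₀ᵗ τ^4 dτ = t^5/5.)

Final answer: 24/s^6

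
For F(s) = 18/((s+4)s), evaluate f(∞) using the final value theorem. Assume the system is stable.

f(∞) = lim_{s→0} sF(s) = lim_{s→0} 18/(s+4) = 9/2

Final answer: 9/2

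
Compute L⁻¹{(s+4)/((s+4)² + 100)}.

Using frequency shift: L⁻¹{(s-a)/((s-a)² + b²)} = e^(at)cos(bt). Here a=-4, b=10

Final answer: e^(-4t)·cos(10t)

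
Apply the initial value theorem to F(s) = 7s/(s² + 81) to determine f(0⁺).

f(0⁺) = lim_{s→∞} s·7s/(s² + 81) = lim_{s→∞} 7s²/(s² + 81) = 7

Final answer: 7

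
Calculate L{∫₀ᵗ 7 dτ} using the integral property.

L{∫₀ᵗ f(τ)dτ} = F(s)/s with f(t) = 7. F(s) = 7/s, so L{∫₀ᵗ 7 dτ} = (7/s)/s = 7/s². (Check: ∫₀ᵗ 7 dτ = 7t.)

Final answer: 7/s²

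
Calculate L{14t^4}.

L{t^n} = n!/s^(n+1). So L{14t^4} = 14·4!/s^5 = 336/s^5

Final answer: 336/s^5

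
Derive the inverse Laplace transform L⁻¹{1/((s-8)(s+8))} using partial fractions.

Decompose: A/(s-8) + B/(s+8). A = 1/16, B = -1/16. f(t) = (e^(8t) - e^(-8t))/16

Final answer: (e^(8t) - e^(-8t))/16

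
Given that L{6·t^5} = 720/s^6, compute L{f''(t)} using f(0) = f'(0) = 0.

L{f''(t)} = s²F(s) - sf(0) - f'(0) = s²·720/s^6 - 0 - 0 = 720/s^4

Final answer: 720/s^4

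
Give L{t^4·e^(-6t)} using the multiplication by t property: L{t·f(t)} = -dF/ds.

Using L{t^n·e^(at)} = n!/(s-a)^(n+1), L{t^4·e^(-6t)} = 24/(s+6)^5

Final answer: 24/(s+6)^5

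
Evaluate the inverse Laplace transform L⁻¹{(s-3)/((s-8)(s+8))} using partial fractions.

Using partial fractions, f(t) = (5e^(8t) + 11e^(-8t))/16

Final answer: (5e^(8t) + 11e^(-8t))/16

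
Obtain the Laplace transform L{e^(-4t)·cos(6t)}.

L{e^(at)·cos(ωt)} = (s-a)/((s-a)² + ω²), so L{e^(-4t)·cos(6t)} = (s+4)/((s+4)² + 36)

Final answer: (s+4)/((s+4)² + 36)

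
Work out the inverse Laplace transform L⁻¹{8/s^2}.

L⁻¹{n!/s^(n+1)} = t^n with n=1. So L⁻¹{1/s^2} = t, and L⁻¹{8/s^2} = (8/1)·t = 8·t

Final answer: 8·t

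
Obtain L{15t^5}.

L{t^n} = n!/s^(n+1). So L{15t^5} = 15·5!/s^6 = 1800/s^6

Final answer: 1800/s^6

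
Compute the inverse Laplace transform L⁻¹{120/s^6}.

L⁻¹{n!/s^(n+1)} = t^n with n=5. So L⁻¹{120/s^6} = t^5

Final answer: t^5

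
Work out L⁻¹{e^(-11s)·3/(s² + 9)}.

L⁻¹{3/(s² + 9)} = sin(3t). By the time shift theorem, L⁻¹{e^(-as)F(s)} = u(t-a)f(t-a) with a=11, so L⁻¹{e^(-11s)·3/(s² + 9)} = u(t-11)·sin(3(t-11))

Final answer: u(t-11)·sin(3(t-11))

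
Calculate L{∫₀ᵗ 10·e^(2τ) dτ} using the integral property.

L{∫₀ᵗ f(τ)dτ} = F(s)/s with F(s) = 10/(s-2), so L{∫₀ᵗ 10·e^(2τ) dτ} = 10/(s(s-2))

Final answer: 10/(s(s-2))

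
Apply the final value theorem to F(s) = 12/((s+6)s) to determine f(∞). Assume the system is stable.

f(∞) = lim_{s→0} sF(s) = lim_{s→0} 12/(s+6) = 2

Final answer: 2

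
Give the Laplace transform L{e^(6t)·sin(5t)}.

L{e^(at)·sin(ωt)} = ω/((s-a)² + ω²), so L{e^(6t)·sin(5t)} = 5/((s-6)² + 25)

Final answer: 5/((s-6)² + 25)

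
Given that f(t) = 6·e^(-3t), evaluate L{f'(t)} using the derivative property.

f(0) = 6, F(s) = 6/(s+3). L{f'(t)} = s·F(s) - f(0) = 6s/(s+3) - 6 = (6s - 6(s+3))/(s+3) = -18/(s+3)

Final answer: -18/(s+3)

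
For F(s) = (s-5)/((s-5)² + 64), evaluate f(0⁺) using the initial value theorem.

f(0⁺) = lim_{s→∞} sF(s) = lim_{s→∞} s(s-5)/((s-5)² + 64) = 1

Final answer: 1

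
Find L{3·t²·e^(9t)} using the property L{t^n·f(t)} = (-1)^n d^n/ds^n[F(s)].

L{e^(9t)} = 1/(s-9). d/ds[1/(s-9)] = -1/(s-9)². d²/ds²[1/(s-9)] = 2/(s-9)³. So L{t²·e^(9t)} = (-1)² · 2/(s-9)³ = 2/(s-9)³. Then L{3·t²·e^(9t)} = 3·2/(s-9)³ = 6/(s-9)³

Final answer: 6/(s-9)³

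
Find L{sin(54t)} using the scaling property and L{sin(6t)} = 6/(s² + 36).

Using L{f(at)} = (1/a)F(s/a) with a=9: L{sin(54t)} = (1/9) · 6/((s/9)² + 36) = (1/9) · 6·81/(s² + 2916) = 54/(s² + 2916)

Final answer: 54/(s² + 2916)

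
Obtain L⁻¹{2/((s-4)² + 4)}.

Form: b/((s-a)² + b²) → e^(at)sin(bt). With a=4, b=2

Final answer: e^(4t)·sin(2t)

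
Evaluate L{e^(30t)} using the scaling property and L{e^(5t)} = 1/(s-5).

Using L{f(at)} = (1/a)F(s/a) with a=6 and f(t) = e^(5t): L{e^(30t)} = (1/6) · 1/((s/6)-5) = (1/6) · 6/(s-30) = 1/(s-30)

Final answer: 1/(s-30)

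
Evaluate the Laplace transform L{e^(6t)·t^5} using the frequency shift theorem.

L{e^(at)·t^n} = n!/(s-a)^(n+1), so L{e^(6t)·t^5} = 120/(s-6)^6

Final answer: 120/(s-6)^6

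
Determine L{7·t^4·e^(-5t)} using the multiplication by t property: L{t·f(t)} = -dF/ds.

Using L{t^n·e^(at)} = n!/(s-a)^(n+1), L{t^4·e^(-5t)} = 24/(s+5)^5, so L{7·t^4·e^(-5t)} = 7·24/(s+5)^5 = 168/(s+5)^5

Final answer: 168/(s+5)^5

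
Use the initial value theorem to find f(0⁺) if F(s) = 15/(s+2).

f(0⁺) = lim_{s→∞} s·15/(s+2) = lim_{s→∞} 15s/(s+2) = 15

Final answer: 15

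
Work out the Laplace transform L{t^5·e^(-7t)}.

L{t^n·e^(at)} = n!/(s-a)^(n+1), so L{t^5·e^(-7t)} = 120/(s+7)^6

Final answer: 120/(s+7)^6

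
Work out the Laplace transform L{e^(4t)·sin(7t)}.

L{e^(at)·sin(ωt)} = ω/((s-a)² + ω²), so L{e^(4t)·sin(7t)} = 7/((s-4)² + 49)

Final answer: 7/((s-4)² + 49)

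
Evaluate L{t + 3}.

L{t + 3} = L{t} + 3·L{1} = 1/s² + 3/s

Final answer: 1/s² + 3/s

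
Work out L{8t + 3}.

L{8t + 3} = 8·L{t} + 3·L{1} = 8/s² + 3/s

Final answer: 8/s² + 3/s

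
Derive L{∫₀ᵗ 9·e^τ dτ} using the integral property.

L{∫₀ᵗ f(τ)dτ} = F(s)/s with F(s) = 9/(s-1), so L{∫₀ᵗ 9·e^τ dτ} = 9/(s(s-1))

Final answer: 9/(s(s-1))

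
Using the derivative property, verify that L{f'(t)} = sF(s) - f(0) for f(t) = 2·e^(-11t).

f'(t) = -22e^(-11t). Direct: L{f'(t)} = -22/(s+11). Property: s·2/(s+11) - 2 = (2s - 2(s+11))/(s+11) = -22/(s+11). ✓

Final answer: -22/(s+11)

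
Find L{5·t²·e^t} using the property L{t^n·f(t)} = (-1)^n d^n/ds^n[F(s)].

L{e^t} = 1/(s-1). d/ds[1/(s-1)] = -1/(s-1)². d²/ds²[1/(s-1)] = 2/(s-1)³. So L{t²·e^t} = (-1)² · 2/(s-1)³ = 2/(s-1)³. Then L{5·t²·e^t} = 5·2/(s-1)³ = 10/(s-1)³

Final answer: 10/(s-1)³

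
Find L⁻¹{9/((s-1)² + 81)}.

Form: b/((s-a)² + b²) → e^(at)sin(bt). With a=1, b=9

Final answer: e^t·sin(9t)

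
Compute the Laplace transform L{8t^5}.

L{8t^5} = 8 · L{t^5} = 8 · 120/s^6 = 960/s^6

Final answer: 960/s^6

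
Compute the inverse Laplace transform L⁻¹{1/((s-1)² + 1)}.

Using frequency shift, L⁻¹{1/((s-1)² + 1)} = e^t·sin(t)

Final answer: e^t·sin(t)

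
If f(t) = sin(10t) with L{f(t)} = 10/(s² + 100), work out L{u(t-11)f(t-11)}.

Time shift theorem: L{u(t-a)f(t-a)} = e^(-as)F(s). Here a=11, F(s) = 10/(s² + 100), so L{u(t-11)f(t-11)} = e^(-11s)·10/(s² + 100)

Final answer: e^(-11s)·10/(s² + 100)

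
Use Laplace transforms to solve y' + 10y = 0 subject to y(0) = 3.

L{y'} + 10L{y} = 0. sY - 3 + 10Y = 0. Y(s+10) = 3. Y = 3/(s+10)

Final answer: y(t) = 3e^(-10t)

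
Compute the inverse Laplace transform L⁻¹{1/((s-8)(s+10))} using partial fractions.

Decompose: A/(s-8) + B/(s+10). A = 1/18, B = -1/18. f(t) = (e^(8t) - e^(-10t))/18

Final answer: (e^(8t) - e^(-10t))/18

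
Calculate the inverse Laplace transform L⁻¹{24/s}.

L⁻¹{c/s} = c, so L⁻¹{24/s} = 24

Final answer: 24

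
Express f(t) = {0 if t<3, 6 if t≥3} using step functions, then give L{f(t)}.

f(t) = 6·u(t-3). L{u(t-3)} = e^(-3s)/s, so L{f(t)} = 6·e^(-3s)/s

Final answer: 6·e^(-3s)/s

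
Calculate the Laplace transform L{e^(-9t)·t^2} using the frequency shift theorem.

L{e^(at)·t^n} = n!/(s-a)^(n+1), so L{e^(-9t)·t^2} = 2/(s+9)^3

Final answer: 2/(s+9)^3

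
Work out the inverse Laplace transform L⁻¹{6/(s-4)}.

L⁻¹{1/(s-a)} = e^(at), so L⁻¹{1/(s-4)} = e^(4t), and L⁻¹{6/(s-4)} = 6·e^(4t)

Final answer: 6·e^(4t)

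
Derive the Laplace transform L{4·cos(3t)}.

L{cos(ωt)} = s/(s² + ω²), so L{cos(3t)} = s/(s² + 9). Then L{4·cos(3t)} = 4·s/(s² + 9) = 4s/(s² + 9)

Final answer: 4s/(s² + 9)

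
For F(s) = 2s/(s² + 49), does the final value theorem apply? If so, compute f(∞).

The final value theorem requires all poles of sF(s) in the left half-plane. sF(s) = 2s²/(s² + 49) has poles at s = ±7i (imaginary axis). Theorem does NOT apply (oscillatory system).

Final answer: Not applicable (oscillatory)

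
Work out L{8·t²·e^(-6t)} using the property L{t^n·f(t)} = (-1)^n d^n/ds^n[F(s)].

L{e^(-6t)} = 1/(s+6). d/ds[1/(s+6)] = -1/(s+6)². d²/ds²[1/(s+6)] = 2/(s+6)³. So L{t²·e^(-6t)} = (-1)² · 2/(s+6)³ = 2/(s+6)³. Then L{8·t²·e^(-6t)} = 8·2/(s+6)³ = 16/(s+6)³

Final answer: 16/(s+6)³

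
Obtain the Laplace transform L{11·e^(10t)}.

L{e^(at)} = 1/(s-a), so L{e^(10t)} = 1/(s-10). Then L{11·e^(10t)} = 11/(s-10)

Final answer: 11/(s-10)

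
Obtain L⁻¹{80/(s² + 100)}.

This is the form c·a/(s² + a²) with a = 10, c = 8. L⁻¹ = 8·sin(10t)

Final answer: 8·sin(10t)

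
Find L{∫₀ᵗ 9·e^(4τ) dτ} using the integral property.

L{∫₀ᵗ f(τ)dτ} = F(s)/s with F(s) = 9/(s-4), so L{∫₀ᵗ 9·e^(4τ) dτ} = 9/(s(s-4))

Final answer: 9/(s(s-4))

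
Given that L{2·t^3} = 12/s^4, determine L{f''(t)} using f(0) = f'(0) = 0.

L{f''(t)} = s²F(s) - sf(0) - f'(0) = s²·12/s^4 - 0 - 0 = 12/s^2

Final answer: 12/s^2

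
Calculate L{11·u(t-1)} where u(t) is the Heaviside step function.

L{u(t-a)} = e^(-as)/s. Here a=1, so L{u(t-1)} = e^(-s)/s, and L{11·u(t-1)} = 11·e^(-s)/s

Final answer: 11·e^(-s)/s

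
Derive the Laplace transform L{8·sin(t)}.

L{sin(ωt)} = ω/(s² + ω²), so L{sin(t)} = 1/(s² + 1). Then L{8·sin(t)} = 8·1/(s² + 1) = 8/(s² + 1)

Final answer: 8/(s² + 1)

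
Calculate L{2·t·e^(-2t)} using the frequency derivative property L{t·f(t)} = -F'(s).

L{e^(-2t)} = 1/(s+2). By frequency derivative: L{t·e^(-2t)} = -d/ds[1/(s+2)] = -(-1)/(s+2)² = 1/(s+2)². Then L{2·t·e^(-2t)} = 2·1/(s+2)² = 2/(s+2)²

Final answer: 2/(s+2)²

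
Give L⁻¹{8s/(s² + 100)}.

This is the form c·s/(s² + a²) with a = 10, c = 8. L⁻¹ = 8·cos(10t)

Final answer: 8·cos(10t)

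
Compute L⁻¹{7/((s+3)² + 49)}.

Form: b/((s-a)² + b²) → e^(at)sin(bt). With a=-3, b=7

Final answer: e^(-3t)·sin(7t)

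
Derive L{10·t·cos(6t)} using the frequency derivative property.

L{cos(6t)} = s/(s² + 36). Derivative: d/ds[s/(s² + 36)] = [(s² + 36) - s·2s]/(s² + 36)² = (36 - s²)/(s² + 36)². So L{t·cos(6t)} = -F'(s) = (s² - 36)/(s² + 36)². Then L{10·t·cos(6t)} = 10·(s² - 36)/(s² + 36)²

Final answer: 10·(s² - 36)/(s² + 36)²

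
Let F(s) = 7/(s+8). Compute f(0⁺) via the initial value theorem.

f(0⁺) = lim_{s→∞} s·7/(s+8) = lim_{s→∞} 7s/(s+8) = 7

Final answer: 7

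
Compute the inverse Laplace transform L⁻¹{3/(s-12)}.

L⁻¹{1/(s-a)} = e^(at), so L⁻¹{1/(s-12)} = e^(12t), and L⁻¹{3/(s-12)} = 3·e^(12t)

Final answer: 3·e^(12t)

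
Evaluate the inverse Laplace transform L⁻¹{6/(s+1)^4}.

L⁻¹{n!/(s-a)^(n+1)} = t^n·e^(at), so L⁻¹{6/(s+1)^4} = t^3·e^(-t)

Final answer: t^3·e^(-t)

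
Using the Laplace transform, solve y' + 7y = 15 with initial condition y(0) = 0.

sY + 7Y = 15/s. Y = 15/(s(s+7)). Partial fractions: Y = 15/7/s - 15/7/(s+7)

Final answer: y(t) = 15/7(1 - e^(-7t))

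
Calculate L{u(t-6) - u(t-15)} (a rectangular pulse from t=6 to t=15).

L{u(t-a)} = e^(-as)/s. L{u(t-6) - u(t-15)} = (e^(-6s) - e^(-15s))/s

Final answer: (e^(-6s) - e^(-15s))/s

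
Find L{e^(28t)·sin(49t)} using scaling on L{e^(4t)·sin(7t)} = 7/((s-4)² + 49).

Scaling with a=7: L{e^(28t)·sin(49t)} = (1/7) · 7/((s/7-4)² + 49). Simplifying: 49/((s-28)² + 2401)

Final answer: 49/((s-28)² + 2401)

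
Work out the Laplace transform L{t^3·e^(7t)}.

L{t^n·e^(at)} = n!/(s-a)^(n+1), so L{t^3·e^(7t)} = 6/(s-7)^4

Final answer: 6/(s-7)^4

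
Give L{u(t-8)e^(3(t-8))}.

u(t-a)f(t-a) with f(t)=e^(3t). L{e^(3t)} = 1/(s-3). By time shift: e^(-8s)/(s-3)

Final answer: e^(-8s)/(s-3)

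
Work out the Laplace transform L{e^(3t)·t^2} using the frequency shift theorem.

L{e^(at)·t^n} = n!/(s-a)^(n+1), so L{e^(3t)·t^2} = 2/(s-3)^3

Final answer: 2/(s-3)^3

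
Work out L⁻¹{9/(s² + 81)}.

This is the form c·a/(s² + a²) with a = 9. L⁻¹ = sin(9t)

Final answer: sin(9t)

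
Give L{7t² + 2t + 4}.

L{7t² + 2t + 4} = 7·2/s³ + 2/s² + 4/s = 14/s³ + 2/s² + 4/s

Final answer: 14/s³ + 2/s² + 4/s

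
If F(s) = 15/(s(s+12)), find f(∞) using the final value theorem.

f(∞) = lim_{s→0} s·15/(s(s+12)) = lim_{s→0} 15/(s+12) = 15/12 = 5/4

Final answer: 5/4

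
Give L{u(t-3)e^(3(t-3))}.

u(t-a)f(t-a) with f(t)=e^(3t). L{e^(3t)} = 1/(s-3). By time shift: e^(-3s)/(s-3)

Final answer: e^(-3s)/(s-3)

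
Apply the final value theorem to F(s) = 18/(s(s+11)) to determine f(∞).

f(∞) = lim_{s→0} s·18/(s(s+11)) = lim_{s→0} 18/(s+11) = 18/11 = 18/11

Final answer: 18/11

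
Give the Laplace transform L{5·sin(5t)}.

L{sin(ωt)} = ω/(s² + ω²), so L{sin(5t)} = 5/(s² + 25). Then L{5·sin(5t)} = 5·5/(s² + 25) = 25/(s² + 25)

Final answer: 25/(s² + 25)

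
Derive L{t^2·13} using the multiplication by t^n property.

L{13} = 13/s. d^1/ds^1[1/s] = -1/s². d^2/ds^2[1/s] = 2/s^3. So L{t^2} = (-1)^{2}·2/s^3 = 2/s^3. Then L{t^2·13} = 13·2/s^3 = 26/s^3

Final answer: 26/s^3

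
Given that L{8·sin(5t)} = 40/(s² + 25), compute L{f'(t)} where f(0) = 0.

L{f'(t)} = s·F(s) - f(0) = s·40/(s² + 25) - 0 = 40s/(s² + 25)

Final answer: 40s/(s² + 25)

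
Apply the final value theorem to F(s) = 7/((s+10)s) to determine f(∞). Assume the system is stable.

f(∞) = lim_{s→0} sF(s) = lim_{s→0} 7/(s+10) = 7/10

Final answer: 7/10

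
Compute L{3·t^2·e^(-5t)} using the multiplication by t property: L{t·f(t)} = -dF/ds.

Using L{t^n·e^(at)} = n!/(s-a)^(n+1), L{t^2·e^(-5t)} = 2/(s+5)^3, so L{3·t^2·e^(-5t)} = 3·2/(s+5)^3 = 6/(s+5)^3

Final answer: 6/(s+5)^3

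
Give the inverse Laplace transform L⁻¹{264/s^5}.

L⁻¹{n!/s^(n+1)} = t^n with n=4. So L⁻¹{24/s^5} = t^4, and L⁻¹{264/s^5} = (264/24)·t^4 = 11·t^4

Final answer: 11·t^4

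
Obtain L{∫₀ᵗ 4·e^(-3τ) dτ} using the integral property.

L{∫₀ᵗ f(τ)dτ} = F(s)/s with F(s) = 4/(s+3), so L{∫₀ᵗ 4·e^(-3τ) dτ} = 4/(s(s+3))

Final answer: 4/(s(s+3))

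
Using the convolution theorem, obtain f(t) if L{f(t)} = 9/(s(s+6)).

9/(s(s+6)) = (9/s)·(1/(s+6)) = L{9}·L{e^(-6t)}. By convolution, f(t) = 9*e^(-6t) = ∫₀ᵗ 9·e^(-6τ) dτ = 9·(1 - e^(-6t))/6

Final answer: 9·(1 - e^(-6t))/6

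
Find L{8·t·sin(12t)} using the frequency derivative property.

L{sin(12t)} = 12/(s² + 144). By L{t·f(t)} = -F'(s): -d/ds[12/(s² + 144)] = -(12)·(-2s)/(s² + 144)² = 24s/(s² + 144)². Then L{8·t·sin(12t)} = 8·24s/(s² + 144)² = 192s/(s² + 144)²

Final answer: 192s/(s² + 144)²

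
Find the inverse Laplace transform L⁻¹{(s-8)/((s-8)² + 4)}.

Using frequency shift, L⁻¹{(s-8)/((s-8)² + 4)} = e^(8t)·cos(2t)

Final answer: e^(8t)·cos(2t)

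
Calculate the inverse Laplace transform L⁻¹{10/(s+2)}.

L⁻¹{1/(s-a)} = e^(at), so L⁻¹{1/(s+2)} = e^(-2t), and L⁻¹{10/(s+2)} = 10·e^(-2t)

Final answer: 10·e^(-2t)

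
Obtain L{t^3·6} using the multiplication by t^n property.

L{6} = 6/s. d^1/ds^1[1/s] = -1/s². d^2/ds^2[1/s] = 2/s^3. d^3/ds^3[1/s] = -6/s^4. So L{t^3} = (-1)^{3}·-6/s^4 = 6/s^4. Then L{t^3·6} = 6·6/s^4 = 36/s^4

Final answer: 36/s^4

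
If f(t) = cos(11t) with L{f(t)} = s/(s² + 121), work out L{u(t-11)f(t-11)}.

Time shift theorem: L{u(t-a)f(t-a)} = e^(-as)F(s). Here a=11, F(s) = s/(s² + 121), so L{u(t-11)f(t-11)} = e^(-11s)·s/(s² + 121)

Final answer: e^(-11s)·s/(s² + 121)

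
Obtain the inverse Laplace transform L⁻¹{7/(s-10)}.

L⁻¹{1/(s-a)} = e^(at), so L⁻¹{1/(s-10)} = e^(10t), and L⁻¹{7/(s-10)} = 7·e^(10t)

Final answer: 7·e^(10t)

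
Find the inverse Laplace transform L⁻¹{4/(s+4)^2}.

L⁻¹{n!/(s-a)^(n+1)} = t^n·e^(at) with n=1, a=-4. So L⁻¹{1/(s+4)^2} = t·e^(-4t), and L⁻¹{4/(s+4)^2} = (4/1)·t·e^(-4t) = 4·t·e^(-4t)

Final answer: 4·t·e^(-4t)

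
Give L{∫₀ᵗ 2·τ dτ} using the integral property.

L{∫₀ᵗ f(τ)dτ} = F(s)/s with f(t) = 2t. F(s) = 2/s^2, so L{∫₀ᵗ 2·τ dτ} = (2/s^2)/s = 2/s^3. (Check: ∫₀ᵗ 2·τ dτ = 2t^2/2.)

Final answer: 2/s^3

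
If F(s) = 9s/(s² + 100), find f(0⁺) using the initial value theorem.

f(0⁺) = lim_{s→∞} s·9s/(s² + 100) = lim_{s→∞} 9s²/(s² + 100) = 9

Final answer: 9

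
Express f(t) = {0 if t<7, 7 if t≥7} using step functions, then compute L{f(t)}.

f(t) = 7·u(t-7). L{u(t-7)} = e^(-7s)/s, so L{f(t)} = 7·e^(-7s)/s

Final answer: 7·e^(-7s)/s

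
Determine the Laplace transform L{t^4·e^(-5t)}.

L{t^n·e^(at)} = n!/(s-a)^(n+1), so L{t^4·e^(-5t)} = 24/(s+5)^5

Final answer: 24/(s+5)^5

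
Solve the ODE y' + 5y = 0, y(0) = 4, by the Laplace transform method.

L{y'} + 5L{y} = 0. sY - 4 + 5Y = 0. Y(s+5) = 4. Y = 4/(s+5)

Final answer: y(t) = 4e^(-5t)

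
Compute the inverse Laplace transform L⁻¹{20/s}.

L⁻¹{c/s} = c, so L⁻¹{20/s} = 20

Final answer: 20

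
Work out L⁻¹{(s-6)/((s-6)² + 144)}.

Using frequency shift: L⁻¹{(s-a)/((s-a)² + b²)} = e^(at)cos(bt). Here a=6, b=12

Final answer: e^(6t)·cos(12t)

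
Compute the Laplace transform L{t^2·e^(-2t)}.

L{t^n·e^(at)} = n!/(s-a)^(n+1), so L{t^2·e^(-2t)} = 2/(s+2)^3

Final answer: 2/(s+2)^3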